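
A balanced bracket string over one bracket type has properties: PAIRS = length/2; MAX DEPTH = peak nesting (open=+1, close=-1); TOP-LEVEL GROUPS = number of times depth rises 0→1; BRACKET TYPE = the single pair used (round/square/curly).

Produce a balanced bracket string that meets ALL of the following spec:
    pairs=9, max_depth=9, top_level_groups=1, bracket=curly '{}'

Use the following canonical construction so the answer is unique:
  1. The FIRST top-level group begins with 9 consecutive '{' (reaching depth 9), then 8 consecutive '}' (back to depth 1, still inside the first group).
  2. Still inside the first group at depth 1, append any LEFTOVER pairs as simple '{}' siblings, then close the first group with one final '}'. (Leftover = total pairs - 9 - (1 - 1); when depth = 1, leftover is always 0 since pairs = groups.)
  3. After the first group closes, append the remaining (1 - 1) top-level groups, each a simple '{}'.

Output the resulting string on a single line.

Spec: pairs=9 depth=9 groups=1
Leftover pairs = 9 - 9 - (1-1) = 0
First group: deep chain of depth 9 + 0 sibling pairs
Remaining 0 groups: simple '{}' each

Answer: {{{{{{{{{}}}}}}}}}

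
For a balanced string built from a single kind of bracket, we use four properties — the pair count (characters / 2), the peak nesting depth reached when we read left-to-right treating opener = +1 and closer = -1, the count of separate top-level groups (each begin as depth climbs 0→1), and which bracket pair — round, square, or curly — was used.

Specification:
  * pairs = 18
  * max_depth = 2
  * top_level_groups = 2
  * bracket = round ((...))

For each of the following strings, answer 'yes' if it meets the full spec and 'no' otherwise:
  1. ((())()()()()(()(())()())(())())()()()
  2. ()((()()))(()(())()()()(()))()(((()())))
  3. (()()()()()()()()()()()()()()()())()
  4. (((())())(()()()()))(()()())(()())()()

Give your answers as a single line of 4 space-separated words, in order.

Answer: no no yes no

Derivation:
String 1 '((())()()()()(()(())()())(())())()()()': depth seq [1 2 3 2 1 2 1 2 1 2 1 2 1 2 3 2 3 4 3 2 3 2 3 2 1 2 3 2 1 2 1 0 1 0 1 0 1 0]
  -> pairs=19 depth=4 groups=4 -> no
String 2 '()((()()))(()(())()()()(()))()(((()())))': depth seq [1 0 1 2 3 2 3 2 1 0 1 2 1 2 3 2 1 2 1 2 1 2 1 2 3 2 1 0 1 0 1 2 3 4 3 4 3 2 1 0]
  -> pairs=20 depth=4 groups=5 -> no
String 3 '(()()()()()()()()()()()()()()()())()': depth seq [1 2 1 2 1 2 1 2 1 2 1 2 1 2 1 2 1 2 1 2 1 2 1 2 1 2 1 2 1 2 1 2 1 0 1 0]
  -> pairs=18 depth=2 groups=2 -> yes
String 4 '(((())())(()()()()))(()()())(()())()()': depth seq [1 2 3 4 3 2 3 2 1 2 3 2 3 2 3 2 3 2 1 0 1 2 1 2 1 2 1 0 1 2 1 2 1 0 1 0 1 0]
  -> pairs=19 depth=4 groups=5 -> no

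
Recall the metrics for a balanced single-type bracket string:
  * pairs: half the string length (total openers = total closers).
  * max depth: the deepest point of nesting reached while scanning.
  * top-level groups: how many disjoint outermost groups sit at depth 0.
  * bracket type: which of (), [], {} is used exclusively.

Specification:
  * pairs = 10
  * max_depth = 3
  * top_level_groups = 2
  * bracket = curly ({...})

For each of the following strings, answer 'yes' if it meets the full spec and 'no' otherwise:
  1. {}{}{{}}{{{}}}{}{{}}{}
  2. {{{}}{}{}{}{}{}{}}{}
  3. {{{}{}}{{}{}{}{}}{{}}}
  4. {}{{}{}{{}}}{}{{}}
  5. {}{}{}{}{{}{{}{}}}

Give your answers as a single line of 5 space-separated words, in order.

String 1 '{}{}{{}}{{{}}}{}{{}}{}': depth seq [1 0 1 0 1 2 1 0 1 2 3 2 1 0 1 0 1 2 1 0 1 0]
  -> pairs=11 depth=3 groups=7 -> no
String 2 '{{{}}{}{}{}{}{}{}}{}': depth seq [1 2 3 2 1 2 1 2 1 2 1 2 1 2 1 2 1 0 1 0]
  -> pairs=10 depth=3 groups=2 -> yes
String 3 '{{{}{}}{{}{}{}{}}{{}}}': depth seq [1 2 3 2 3 2 1 2 3 2 3 2 3 2 3 2 1 2 3 2 1 0]
  -> pairs=11 depth=3 groups=1 -> no
String 4 '{}{{}{}{{}}}{}{{}}': depth seq [1 0 1 2 1 2 1 2 3 2 1 0 1 0 1 2 1 0]
  -> pairs=9 depth=3 groups=4 -> no
String 5 '{}{}{}{}{{}{{}{}}}': depth seq [1 0 1 0 1 0 1 0 1 2 1 2 3 2 3 2 1 0]
  -> pairs=9 depth=3 groups=5 -> no

Answer: no yes no no no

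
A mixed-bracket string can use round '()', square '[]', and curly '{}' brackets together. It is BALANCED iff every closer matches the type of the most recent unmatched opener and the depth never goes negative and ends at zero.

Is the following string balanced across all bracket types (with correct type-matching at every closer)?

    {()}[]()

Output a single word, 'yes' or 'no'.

Answer: yes

Derivation:
pos 0: push '{'; stack = {
pos 1: push '('; stack = {(
pos 2: ')' matches '('; pop; stack = {
pos 3: '}' matches '{'; pop; stack = (empty)
pos 4: push '['; stack = [
pos 5: ']' matches '['; pop; stack = (empty)
pos 6: push '('; stack = (
pos 7: ')' matches '('; pop; stack = (empty)
end: stack empty → VALID
Verdict: properly nested → yes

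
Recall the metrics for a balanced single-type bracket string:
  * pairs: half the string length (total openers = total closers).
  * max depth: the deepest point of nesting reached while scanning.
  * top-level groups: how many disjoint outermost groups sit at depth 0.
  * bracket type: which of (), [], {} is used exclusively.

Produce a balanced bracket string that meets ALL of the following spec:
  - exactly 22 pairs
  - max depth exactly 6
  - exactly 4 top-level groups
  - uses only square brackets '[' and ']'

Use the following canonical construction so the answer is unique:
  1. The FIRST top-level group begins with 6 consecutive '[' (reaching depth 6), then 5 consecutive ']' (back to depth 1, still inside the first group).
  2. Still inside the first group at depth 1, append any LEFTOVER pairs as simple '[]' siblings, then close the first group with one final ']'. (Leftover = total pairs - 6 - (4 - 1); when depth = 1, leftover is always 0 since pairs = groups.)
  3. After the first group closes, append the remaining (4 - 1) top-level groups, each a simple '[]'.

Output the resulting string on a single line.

Answer: [[[[[[]]]]][][][][][][][][][][][][][]][][][]

Derivation:
Spec: pairs=22 depth=6 groups=4
Leftover pairs = 22 - 6 - (4-1) = 13
First group: deep chain of depth 6 + 13 sibling pairs
Remaining 3 groups: simple '[]' each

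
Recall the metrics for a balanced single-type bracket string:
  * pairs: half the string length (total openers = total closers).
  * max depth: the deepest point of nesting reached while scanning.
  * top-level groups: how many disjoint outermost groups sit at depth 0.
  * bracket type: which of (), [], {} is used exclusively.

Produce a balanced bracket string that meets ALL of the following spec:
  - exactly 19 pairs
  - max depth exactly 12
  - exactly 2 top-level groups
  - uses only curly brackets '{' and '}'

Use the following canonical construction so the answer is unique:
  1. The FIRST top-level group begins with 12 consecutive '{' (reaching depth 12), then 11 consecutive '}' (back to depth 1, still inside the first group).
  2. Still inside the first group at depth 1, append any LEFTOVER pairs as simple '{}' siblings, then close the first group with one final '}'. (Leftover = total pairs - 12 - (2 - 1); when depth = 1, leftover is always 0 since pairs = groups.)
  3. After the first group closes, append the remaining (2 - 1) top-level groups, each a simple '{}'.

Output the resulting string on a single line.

Answer: {{{{{{{{{{{{}}}}}}}}}}}{}{}{}{}{}{}}{}

Derivation:
Spec: pairs=19 depth=12 groups=2
Leftover pairs = 19 - 12 - (2-1) = 6
First group: deep chain of depth 12 + 6 sibling pairs
Remaining 1 groups: simple '{}' each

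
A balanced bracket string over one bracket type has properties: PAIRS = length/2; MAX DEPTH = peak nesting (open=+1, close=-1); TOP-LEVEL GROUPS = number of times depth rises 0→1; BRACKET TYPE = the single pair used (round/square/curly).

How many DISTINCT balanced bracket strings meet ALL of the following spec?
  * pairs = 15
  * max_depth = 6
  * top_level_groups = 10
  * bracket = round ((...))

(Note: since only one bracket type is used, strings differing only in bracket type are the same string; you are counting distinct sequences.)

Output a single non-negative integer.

Spec: pairs=15 depth=6 groups=10
Count(depth <= 6) = 7752
Count(depth <= 5) = 7742
Count(depth == 6) = 7752 - 7742 = 10

Answer: 10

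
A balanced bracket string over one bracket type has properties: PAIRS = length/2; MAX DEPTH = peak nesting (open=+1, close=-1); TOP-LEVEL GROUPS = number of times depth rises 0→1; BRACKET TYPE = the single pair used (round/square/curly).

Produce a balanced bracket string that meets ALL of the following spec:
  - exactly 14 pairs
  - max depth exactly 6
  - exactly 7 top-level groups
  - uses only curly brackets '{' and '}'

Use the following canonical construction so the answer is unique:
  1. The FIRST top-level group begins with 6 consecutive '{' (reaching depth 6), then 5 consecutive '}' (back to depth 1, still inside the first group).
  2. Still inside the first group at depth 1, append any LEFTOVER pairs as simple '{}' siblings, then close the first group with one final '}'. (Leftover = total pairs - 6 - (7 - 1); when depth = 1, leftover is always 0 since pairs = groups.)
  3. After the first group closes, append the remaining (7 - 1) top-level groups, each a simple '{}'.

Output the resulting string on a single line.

Answer: {{{{{{}}}}}{}{}}{}{}{}{}{}{}

Derivation:
Spec: pairs=14 depth=6 groups=7
Leftover pairs = 14 - 6 - (7-1) = 2
First group: deep chain of depth 6 + 2 sibling pairs
Remaining 6 groups: simple '{}' each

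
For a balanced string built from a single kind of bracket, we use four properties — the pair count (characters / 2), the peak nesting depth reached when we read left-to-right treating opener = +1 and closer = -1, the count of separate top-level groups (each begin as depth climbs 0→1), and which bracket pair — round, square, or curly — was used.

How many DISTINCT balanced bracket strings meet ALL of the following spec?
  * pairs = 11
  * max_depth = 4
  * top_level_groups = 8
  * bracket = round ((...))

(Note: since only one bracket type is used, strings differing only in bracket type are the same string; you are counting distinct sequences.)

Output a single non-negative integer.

Answer: 8

Derivation:
Spec: pairs=11 depth=4 groups=8
Count(depth <= 4) = 208
Count(depth <= 3) = 200
Count(depth == 4) = 208 - 200 = 8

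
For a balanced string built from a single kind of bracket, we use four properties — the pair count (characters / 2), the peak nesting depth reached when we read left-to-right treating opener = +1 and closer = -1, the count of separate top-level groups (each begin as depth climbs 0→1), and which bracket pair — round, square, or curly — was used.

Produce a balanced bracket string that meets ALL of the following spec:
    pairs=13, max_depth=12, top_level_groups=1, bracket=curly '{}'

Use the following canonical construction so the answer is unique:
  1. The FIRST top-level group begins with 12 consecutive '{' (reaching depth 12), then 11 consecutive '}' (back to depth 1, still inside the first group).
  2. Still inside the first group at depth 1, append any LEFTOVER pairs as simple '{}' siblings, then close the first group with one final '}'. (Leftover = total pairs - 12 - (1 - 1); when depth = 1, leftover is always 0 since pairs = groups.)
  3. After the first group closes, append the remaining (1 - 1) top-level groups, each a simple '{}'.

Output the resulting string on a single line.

Spec: pairs=13 depth=12 groups=1
Leftover pairs = 13 - 12 - (1-1) = 1
First group: deep chain of depth 12 + 1 sibling pairs
Remaining 0 groups: simple '{}' each

Answer: {{{{{{{{{{{{}}}}}}}}}}}{}}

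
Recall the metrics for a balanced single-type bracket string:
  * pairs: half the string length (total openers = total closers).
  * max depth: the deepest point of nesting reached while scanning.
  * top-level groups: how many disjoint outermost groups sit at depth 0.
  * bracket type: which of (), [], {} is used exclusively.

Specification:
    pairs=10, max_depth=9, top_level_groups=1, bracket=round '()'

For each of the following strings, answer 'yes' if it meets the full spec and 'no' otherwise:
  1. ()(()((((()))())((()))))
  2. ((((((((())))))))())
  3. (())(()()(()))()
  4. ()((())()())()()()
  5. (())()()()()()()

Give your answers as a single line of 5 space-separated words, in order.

String 1 '()(()((((()))())((()))))': depth seq [1 0 1 2 1 2 3 4 5 6 5 4 3 4 3 2 3 4 5 4 3 2 1 0]
  -> pairs=12 depth=6 groups=2 -> no
String 2 '((((((((())))))))())': depth seq [1 2 3 4 5 6 7 8 9 8 7 6 5 4 3 2 1 2 1 0]
  -> pairs=10 depth=9 groups=1 -> yes
String 3 '(())(()()(()))()': depth seq [1 2 1 0 1 2 1 2 1 2 3 2 1 0 1 0]
  -> pairs=8 depth=3 groups=3 -> no
String 4 '()((())()())()()()': depth seq [1 0 1 2 3 2 1 2 1 2 1 0 1 0 1 0 1 0]
  -> pairs=9 depth=3 groups=5 -> no
String 5 '(())()()()()()()': depth seq [1 2 1 0 1 0 1 0 1 0 1 0 1 0 1 0]
  -> pairs=8 depth=2 groups=7 -> no

Answer: no yes no no no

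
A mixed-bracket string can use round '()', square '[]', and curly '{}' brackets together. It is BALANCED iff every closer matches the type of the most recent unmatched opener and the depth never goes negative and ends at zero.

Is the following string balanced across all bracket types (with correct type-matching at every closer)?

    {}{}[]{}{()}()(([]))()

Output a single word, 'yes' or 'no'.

pos 0: push '{'; stack = {
pos 1: '}' matches '{'; pop; stack = (empty)
pos 2: push '{'; stack = {
pos 3: '}' matches '{'; pop; stack = (empty)
pos 4: push '['; stack = [
pos 5: ']' matches '['; pop; stack = (empty)
pos 6: push '{'; stack = {
pos 7: '}' matches '{'; pop; stack = (empty)
pos 8: push '{'; stack = {
pos 9: push '('; stack = {(
pos 10: ')' matches '('; pop; stack = {
pos 11: '}' matches '{'; pop; stack = (empty)
pos 12: push '('; stack = (
pos 13: ')' matches '('; pop; stack = (empty)
pos 14: push '('; stack = (
pos 15: push '('; stack = ((
pos 16: push '['; stack = (([
pos 17: ']' matches '['; pop; stack = ((
pos 18: ')' matches '('; pop; stack = (
pos 19: ')' matches '('; pop; stack = (empty)
pos 20: push '('; stack = (
pos 21: ')' matches '('; pop; stack = (empty)
end: stack empty → VALID
Verdict: properly nested → yes

Answer: yes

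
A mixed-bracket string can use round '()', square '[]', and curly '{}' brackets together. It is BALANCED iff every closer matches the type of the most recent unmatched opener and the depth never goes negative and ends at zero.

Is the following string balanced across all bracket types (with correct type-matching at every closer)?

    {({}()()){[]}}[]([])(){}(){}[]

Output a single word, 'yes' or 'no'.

pos 0: push '{'; stack = {
pos 1: push '('; stack = {(
pos 2: push '{'; stack = {({
pos 3: '}' matches '{'; pop; stack = {(
pos 4: push '('; stack = {((
pos 5: ')' matches '('; pop; stack = {(
pos 6: push '('; stack = {((
pos 7: ')' matches '('; pop; stack = {(
pos 8: ')' matches '('; pop; stack = {
pos 9: push '{'; stack = {{
pos 10: push '['; stack = {{[
pos 11: ']' matches '['; pop; stack = {{
pos 12: '}' matches '{'; pop; stack = {
pos 13: '}' matches '{'; pop; stack = (empty)
pos 14: push '['; stack = [
pos 15: ']' matches '['; pop; stack = (empty)
pos 16: push '('; stack = (
pos 17: push '['; stack = ([
pos 18: ']' matches '['; pop; stack = (
pos 19: ')' matches '('; pop; stack = (empty)
pos 20: push '('; stack = (
pos 21: ')' matches '('; pop; stack = (empty)
pos 22: push '{'; stack = {
pos 23: '}' matches '{'; pop; stack = (empty)
pos 24: push '('; stack = (
pos 25: ')' matches '('; pop; stack = (empty)
pos 26: push '{'; stack = {
pos 27: '}' matches '{'; pop; stack = (empty)
pos 28: push '['; stack = [
pos 29: ']' matches '['; pop; stack = (empty)
end: stack empty → VALID
Verdict: properly nested → yes

Answer: yes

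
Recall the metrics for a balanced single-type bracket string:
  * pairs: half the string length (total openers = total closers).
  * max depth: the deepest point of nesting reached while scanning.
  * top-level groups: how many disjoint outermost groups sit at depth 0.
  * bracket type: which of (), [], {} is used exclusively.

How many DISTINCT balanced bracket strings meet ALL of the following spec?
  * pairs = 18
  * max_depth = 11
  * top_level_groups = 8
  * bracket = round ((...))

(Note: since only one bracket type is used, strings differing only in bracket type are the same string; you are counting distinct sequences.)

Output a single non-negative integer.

Spec: pairs=18 depth=11 groups=8
Count(depth <= 11) = 3749460
Count(depth <= 10) = 3749452
Count(depth == 11) = 3749460 - 3749452 = 8

Answer: 8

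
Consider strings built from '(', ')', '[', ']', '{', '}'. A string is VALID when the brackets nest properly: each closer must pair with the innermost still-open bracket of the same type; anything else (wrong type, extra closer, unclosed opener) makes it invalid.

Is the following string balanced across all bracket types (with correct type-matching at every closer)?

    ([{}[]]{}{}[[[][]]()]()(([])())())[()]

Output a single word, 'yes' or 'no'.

pos 0: push '('; stack = (
pos 1: push '['; stack = ([
pos 2: push '{'; stack = ([{
pos 3: '}' matches '{'; pop; stack = ([
pos 4: push '['; stack = ([[
pos 5: ']' matches '['; pop; stack = ([
pos 6: ']' matches '['; pop; stack = (
pos 7: push '{'; stack = ({
pos 8: '}' matches '{'; pop; stack = (
pos 9: push '{'; stack = ({
pos 10: '}' matches '{'; pop; stack = (
pos 11: push '['; stack = ([
pos 12: push '['; stack = ([[
pos 13: push '['; stack = ([[[
pos 14: ']' matches '['; pop; stack = ([[
pos 15: push '['; stack = ([[[
pos 16: ']' matches '['; pop; stack = ([[
pos 17: ']' matches '['; pop; stack = ([
pos 18: push '('; stack = ([(
pos 19: ')' matches '('; pop; stack = ([
pos 20: ']' matches '['; pop; stack = (
pos 21: push '('; stack = ((
pos 22: ')' matches '('; pop; stack = (
pos 23: push '('; stack = ((
pos 24: push '('; stack = (((
pos 25: push '['; stack = ((([
pos 26: ']' matches '['; pop; stack = (((
pos 27: ')' matches '('; pop; stack = ((
pos 28: push '('; stack = (((
pos 29: ')' matches '('; pop; stack = ((
pos 30: ')' matches '('; pop; stack = (
pos 31: push '('; stack = ((
pos 32: ')' matches '('; pop; stack = (
pos 33: ')' matches '('; pop; stack = (empty)
pos 34: push '['; stack = [
pos 35: push '('; stack = [(
pos 36: ')' matches '('; pop; stack = [
pos 37: ']' matches '['; pop; stack = (empty)
end: stack empty → VALID
Verdict: properly nested → yes

Answer: yes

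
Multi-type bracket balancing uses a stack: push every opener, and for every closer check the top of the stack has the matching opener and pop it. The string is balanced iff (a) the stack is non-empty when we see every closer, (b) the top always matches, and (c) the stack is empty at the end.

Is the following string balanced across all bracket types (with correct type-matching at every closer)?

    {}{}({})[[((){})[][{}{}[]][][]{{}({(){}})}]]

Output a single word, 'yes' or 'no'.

pos 0: push '{'; stack = {
pos 1: '}' matches '{'; pop; stack = (empty)
pos 2: push '{'; stack = {
pos 3: '}' matches '{'; pop; stack = (empty)
pos 4: push '('; stack = (
pos 5: push '{'; stack = ({
pos 6: '}' matches '{'; pop; stack = (
pos 7: ')' matches '('; pop; stack = (empty)
pos 8: push '['; stack = [
pos 9: push '['; stack = [[
pos 10: push '('; stack = [[(
pos 11: push '('; stack = [[((
pos 12: ')' matches '('; pop; stack = [[(
pos 13: push '{'; stack = [[({
pos 14: '}' matches '{'; pop; stack = [[(
pos 15: ')' matches '('; pop; stack = [[
pos 16: push '['; stack = [[[
pos 17: ']' matches '['; pop; stack = [[
pos 18: push '['; stack = [[[
pos 19: push '{'; stack = [[[{
pos 20: '}' matches '{'; pop; stack = [[[
pos 21: push '{'; stack = [[[{
pos 22: '}' matches '{'; pop; stack = [[[
pos 23: push '['; stack = [[[[
pos 24: ']' matches '['; pop; stack = [[[
pos 25: ']' matches '['; pop; stack = [[
pos 26: push '['; stack = [[[
pos 27: ']' matches '['; pop; stack = [[
pos 28: push '['; stack = [[[
pos 29: ']' matches '['; pop; stack = [[
pos 30: push '{'; stack = [[{
pos 31: push '{'; stack = [[{{
pos 32: '}' matches '{'; pop; stack = [[{
pos 33: push '('; stack = [[{(
pos 34: push '{'; stack = [[{({
pos 35: push '('; stack = [[{({(
pos 36: ')' matches '('; pop; stack = [[{({
pos 37: push '{'; stack = [[{({{
pos 38: '}' matches '{'; pop; stack = [[{({
pos 39: '}' matches '{'; pop; stack = [[{(
pos 40: ')' matches '('; pop; stack = [[{
pos 41: '}' matches '{'; pop; stack = [[
pos 42: ']' matches '['; pop; stack = [
pos 43: ']' matches '['; pop; stack = (empty)
end: stack empty → VALID
Verdict: properly nested → yes

Answer: yes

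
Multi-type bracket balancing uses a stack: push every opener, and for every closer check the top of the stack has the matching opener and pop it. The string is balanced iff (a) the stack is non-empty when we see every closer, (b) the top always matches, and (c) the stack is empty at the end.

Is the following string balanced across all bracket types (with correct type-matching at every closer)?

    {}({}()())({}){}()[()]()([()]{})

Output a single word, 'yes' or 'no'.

pos 0: push '{'; stack = {
pos 1: '}' matches '{'; pop; stack = (empty)
pos 2: push '('; stack = (
pos 3: push '{'; stack = ({
pos 4: '}' matches '{'; pop; stack = (
pos 5: push '('; stack = ((
pos 6: ')' matches '('; pop; stack = (
pos 7: push '('; stack = ((
pos 8: ')' matches '('; pop; stack = (
pos 9: ')' matches '('; pop; stack = (empty)
pos 10: push '('; stack = (
pos 11: push '{'; stack = ({
pos 12: '}' matches '{'; pop; stack = (
pos 13: ')' matches '('; pop; stack = (empty)
pos 14: push '{'; stack = {
pos 15: '}' matches '{'; pop; stack = (empty)
pos 16: push '('; stack = (
pos 17: ')' matches '('; pop; stack = (empty)
pos 18: push '['; stack = [
pos 19: push '('; stack = [(
pos 20: ')' matches '('; pop; stack = [
pos 21: ']' matches '['; pop; stack = (empty)
pos 22: push '('; stack = (
pos 23: ')' matches '('; pop; stack = (empty)
pos 24: push '('; stack = (
pos 25: push '['; stack = ([
pos 26: push '('; stack = ([(
pos 27: ')' matches '('; pop; stack = ([
pos 28: ']' matches '['; pop; stack = (
pos 29: push '{'; stack = ({
pos 30: '}' matches '{'; pop; stack = (
pos 31: ')' matches '('; pop; stack = (empty)
end: stack empty → VALID
Verdict: properly nested → yes

Answer: yes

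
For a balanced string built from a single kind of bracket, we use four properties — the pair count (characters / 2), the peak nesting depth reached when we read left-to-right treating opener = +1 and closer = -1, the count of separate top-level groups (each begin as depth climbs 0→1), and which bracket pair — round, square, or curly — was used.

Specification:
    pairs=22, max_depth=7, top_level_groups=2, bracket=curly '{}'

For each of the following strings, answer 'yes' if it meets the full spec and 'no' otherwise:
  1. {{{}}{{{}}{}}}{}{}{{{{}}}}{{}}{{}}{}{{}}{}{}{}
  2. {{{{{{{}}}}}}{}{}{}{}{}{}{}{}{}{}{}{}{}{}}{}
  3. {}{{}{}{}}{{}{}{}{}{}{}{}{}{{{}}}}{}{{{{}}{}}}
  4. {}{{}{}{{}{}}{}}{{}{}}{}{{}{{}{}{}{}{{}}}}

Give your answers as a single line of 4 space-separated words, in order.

String 1 '{{{}}{{{}}{}}}{}{}{{{{}}}}{{}}{{}}{}{{}}{}{}{}': depth seq [1 2 3 2 1 2 3 4 3 2 3 2 1 0 1 0 1 0 1 2 3 4 3 2 1 0 1 2 1 0 1 2 1 0 1 0 1 2 1 0 1 0 1 0 1 0]
  -> pairs=23 depth=4 groups=11 -> no
String 2 '{{{{{{{}}}}}}{}{}{}{}{}{}{}{}{}{}{}{}{}{}}{}': depth seq [1 2 3 4 5 6 7 6 5 4 3 2 1 2 1 2 1 2 1 2 1 2 1 2 1 2 1 2 1 2 1 2 1 2 1 2 1 2 1 2 1 0 1 0]
  -> pairs=22 depth=7 groups=2 -> yes
String 3 '{}{{}{}{}}{{}{}{}{}{}{}{}{}{{{}}}}{}{{{{}}{}}}': depth seq [1 0 1 2 1 2 1 2 1 0 1 2 1 2 1 2 1 2 1 2 1 2 1 2 1 2 1 2 3 4 3 2 1 0 1 0 1 2 3 4 3 2 3 2 1 0]
  -> pairs=23 depth=4 groups=5 -> no
String 4 '{}{{}{}{{}{}}{}}{{}{}}{}{{}{{}{}{}{}{{}}}}': depth seq [1 0 1 2 1 2 1 2 3 2 3 2 1 2 1 0 1 2 1 2 1 0 1 0 1 2 1 2 3 2 3 2 3 2 3 2 3 4 3 2 1 0]
  -> pairs=21 depth=4 groups=5 -> no

Answer: no yes no no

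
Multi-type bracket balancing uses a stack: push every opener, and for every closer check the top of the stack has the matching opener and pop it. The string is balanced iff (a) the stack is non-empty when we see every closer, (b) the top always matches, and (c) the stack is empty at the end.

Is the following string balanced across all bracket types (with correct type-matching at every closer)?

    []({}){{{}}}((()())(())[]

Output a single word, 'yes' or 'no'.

pos 0: push '['; stack = [
pos 1: ']' matches '['; pop; stack = (empty)
pos 2: push '('; stack = (
pos 3: push '{'; stack = ({
pos 4: '}' matches '{'; pop; stack = (
pos 5: ')' matches '('; pop; stack = (empty)
pos 6: push '{'; stack = {
pos 7: push '{'; stack = {{
pos 8: push '{'; stack = {{{
pos 9: '}' matches '{'; pop; stack = {{
pos 10: '}' matches '{'; pop; stack = {
pos 11: '}' matches '{'; pop; stack = (empty)
pos 12: push '('; stack = (
pos 13: push '('; stack = ((
pos 14: push '('; stack = (((
pos 15: ')' matches '('; pop; stack = ((
pos 16: push '('; stack = (((
pos 17: ')' matches '('; pop; stack = ((
pos 18: ')' matches '('; pop; stack = (
pos 19: push '('; stack = ((
pos 20: push '('; stack = (((
pos 21: ')' matches '('; pop; stack = ((
pos 22: ')' matches '('; pop; stack = (
pos 23: push '['; stack = ([
pos 24: ']' matches '['; pop; stack = (
end: stack still non-empty (() → INVALID
Verdict: unclosed openers at end: ( → no

Answer: no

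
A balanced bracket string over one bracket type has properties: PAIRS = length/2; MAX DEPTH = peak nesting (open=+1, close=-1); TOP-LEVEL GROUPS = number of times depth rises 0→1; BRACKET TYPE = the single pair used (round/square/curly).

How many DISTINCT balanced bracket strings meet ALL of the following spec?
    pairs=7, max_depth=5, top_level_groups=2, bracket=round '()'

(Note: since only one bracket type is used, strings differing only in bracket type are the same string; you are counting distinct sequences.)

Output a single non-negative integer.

Spec: pairs=7 depth=5 groups=2
Count(depth <= 5) = 130
Count(depth <= 4) = 114
Count(depth == 5) = 130 - 114 = 16

Answer: 16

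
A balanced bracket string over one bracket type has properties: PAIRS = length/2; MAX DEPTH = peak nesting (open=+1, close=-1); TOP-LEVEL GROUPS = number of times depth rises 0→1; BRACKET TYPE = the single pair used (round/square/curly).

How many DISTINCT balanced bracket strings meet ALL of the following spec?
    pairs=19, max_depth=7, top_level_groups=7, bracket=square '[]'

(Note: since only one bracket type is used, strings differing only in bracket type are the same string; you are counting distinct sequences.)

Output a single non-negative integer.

Spec: pairs=19 depth=7 groups=7
Count(depth <= 7) = 31223633
Count(depth <= 6) = 29512770
Count(depth == 7) = 31223633 - 29512770 = 1710863

Answer: 1710863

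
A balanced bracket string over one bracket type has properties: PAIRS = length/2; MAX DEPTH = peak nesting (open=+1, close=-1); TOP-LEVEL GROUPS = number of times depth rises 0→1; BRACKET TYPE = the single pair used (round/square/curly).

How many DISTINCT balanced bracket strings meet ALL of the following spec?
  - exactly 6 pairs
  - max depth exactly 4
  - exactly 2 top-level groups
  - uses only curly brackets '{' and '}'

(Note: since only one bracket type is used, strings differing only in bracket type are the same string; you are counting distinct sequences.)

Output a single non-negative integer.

Answer: 12

Derivation:
Spec: pairs=6 depth=4 groups=2
Count(depth <= 4) = 40
Count(depth <= 3) = 28
Count(depth == 4) = 40 - 28 = 12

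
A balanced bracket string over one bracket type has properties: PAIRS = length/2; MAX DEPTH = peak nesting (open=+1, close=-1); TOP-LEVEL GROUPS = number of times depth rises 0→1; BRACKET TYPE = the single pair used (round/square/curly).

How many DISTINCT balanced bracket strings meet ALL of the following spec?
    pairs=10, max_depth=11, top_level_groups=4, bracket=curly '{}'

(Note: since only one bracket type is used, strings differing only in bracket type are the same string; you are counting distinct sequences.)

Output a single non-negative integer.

Answer: 0

Derivation:
Spec: pairs=10 depth=11 groups=4
Count(depth <= 11) = 2002
Count(depth <= 10) = 2002
Count(depth == 11) = 2002 - 2002 = 0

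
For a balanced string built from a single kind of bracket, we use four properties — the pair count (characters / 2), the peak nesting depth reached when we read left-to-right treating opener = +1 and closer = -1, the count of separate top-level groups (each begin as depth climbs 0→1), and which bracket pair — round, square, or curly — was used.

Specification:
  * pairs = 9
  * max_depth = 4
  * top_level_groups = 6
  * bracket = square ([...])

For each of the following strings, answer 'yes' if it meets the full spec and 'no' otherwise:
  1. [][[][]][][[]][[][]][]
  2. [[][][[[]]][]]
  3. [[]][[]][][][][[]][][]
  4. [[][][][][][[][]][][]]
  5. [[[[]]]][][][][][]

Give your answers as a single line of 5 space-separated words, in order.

Answer: no no no no yes

Derivation:
String 1 '[][[][]][][[]][[][]][]': depth seq [1 0 1 2 1 2 1 0 1 0 1 2 1 0 1 2 1 2 1 0 1 0]
  -> pairs=11 depth=2 groups=6 -> no
String 2 '[[][][[[]]][]]': depth seq [1 2 1 2 1 2 3 4 3 2 1 2 1 0]
  -> pairs=7 depth=4 groups=1 -> no
String 3 '[[]][[]][][][][[]][][]': depth seq [1 2 1 0 1 2 1 0 1 0 1 0 1 0 1 2 1 0 1 0 1 0]
  -> pairs=11 depth=2 groups=8 -> no
String 4 '[[][][][][][[][]][][]]': depth seq [1 2 1 2 1 2 1 2 1 2 1 2 3 2 3 2 1 2 1 2 1 0]
  -> pairs=11 depth=3 groups=1 -> no
String 5 '[[[[]]]][][][][][]': depth seq [1 2 3 4 3 2 1 0 1 0 1 0 1 0 1 0 1 0]
  -> pairs=9 depth=4 groups=6 -> yes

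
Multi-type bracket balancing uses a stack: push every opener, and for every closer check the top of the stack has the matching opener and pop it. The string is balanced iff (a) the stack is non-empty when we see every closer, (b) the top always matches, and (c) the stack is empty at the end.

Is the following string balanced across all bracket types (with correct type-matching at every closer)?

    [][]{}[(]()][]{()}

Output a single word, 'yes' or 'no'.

pos 0: push '['; stack = [
pos 1: ']' matches '['; pop; stack = (empty)
pos 2: push '['; stack = [
pos 3: ']' matches '['; pop; stack = (empty)
pos 4: push '{'; stack = {
pos 5: '}' matches '{'; pop; stack = (empty)
pos 6: push '['; stack = [
pos 7: push '('; stack = [(
pos 8: saw closer ']' but top of stack is '(' (expected ')') → INVALID
Verdict: type mismatch at position 8: ']' closes '(' → no

Answer: no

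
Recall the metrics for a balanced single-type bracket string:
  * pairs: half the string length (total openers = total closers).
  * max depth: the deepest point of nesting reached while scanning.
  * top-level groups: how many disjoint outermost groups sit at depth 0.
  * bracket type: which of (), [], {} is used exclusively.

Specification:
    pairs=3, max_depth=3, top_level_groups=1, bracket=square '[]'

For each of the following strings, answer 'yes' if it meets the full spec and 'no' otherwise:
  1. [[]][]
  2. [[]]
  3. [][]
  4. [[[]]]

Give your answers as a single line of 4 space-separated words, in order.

Answer: no no no yes

Derivation:
String 1 '[[]][]': depth seq [1 2 1 0 1 0]
  -> pairs=3 depth=2 groups=2 -> no
String 2 '[[]]': depth seq [1 2 1 0]
  -> pairs=2 depth=2 groups=1 -> no
String 3 '[][]': depth seq [1 0 1 0]
  -> pairs=2 depth=1 groups=2 -> no
String 4 '[[[]]]': depth seq [1 2 3 2 1 0]
  -> pairs=3 depth=3 groups=1 -> yes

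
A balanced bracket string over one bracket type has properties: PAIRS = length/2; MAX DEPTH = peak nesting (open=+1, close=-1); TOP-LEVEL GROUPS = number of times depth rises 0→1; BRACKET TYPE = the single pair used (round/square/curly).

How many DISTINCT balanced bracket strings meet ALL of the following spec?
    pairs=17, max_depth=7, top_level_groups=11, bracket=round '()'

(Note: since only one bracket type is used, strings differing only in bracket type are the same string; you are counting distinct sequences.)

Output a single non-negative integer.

Spec: pairs=17 depth=7 groups=11
Count(depth <= 7) = 48279
Count(depth <= 6) = 48268
Count(depth == 7) = 48279 - 48268 = 11

Answer: 11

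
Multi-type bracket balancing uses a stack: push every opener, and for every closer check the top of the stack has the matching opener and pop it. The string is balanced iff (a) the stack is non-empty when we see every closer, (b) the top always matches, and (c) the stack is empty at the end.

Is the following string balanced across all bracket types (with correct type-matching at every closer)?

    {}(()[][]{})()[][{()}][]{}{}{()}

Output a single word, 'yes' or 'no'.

Answer: yes

Derivation:
pos 0: push '{'; stack = {
pos 1: '}' matches '{'; pop; stack = (empty)
pos 2: push '('; stack = (
pos 3: push '('; stack = ((
pos 4: ')' matches '('; pop; stack = (
pos 5: push '['; stack = ([
pos 6: ']' matches '['; pop; stack = (
pos 7: push '['; stack = ([
pos 8: ']' matches '['; pop; stack = (
pos 9: push '{'; stack = ({
pos 10: '}' matches '{'; pop; stack = (
pos 11: ')' matches '('; pop; stack = (empty)
pos 12: push '('; stack = (
pos 13: ')' matches '('; pop; stack = (empty)
pos 14: push '['; stack = [
pos 15: ']' matches '['; pop; stack = (empty)
pos 16: push '['; stack = [
pos 17: push '{'; stack = [{
pos 18: push '('; stack = [{(
pos 19: ')' matches '('; pop; stack = [{
pos 20: '}' matches '{'; pop; stack = [
pos 21: ']' matches '['; pop; stack = (empty)
pos 22: push '['; stack = [
pos 23: ']' matches '['; pop; stack = (empty)
pos 24: push '{'; stack = {
pos 25: '}' matches '{'; pop; stack = (empty)
pos 26: push '{'; stack = {
pos 27: '}' matches '{'; pop; stack = (empty)
pos 28: push '{'; stack = {
pos 29: push '('; stack = {(
pos 30: ')' matches '('; pop; stack = {
pos 31: '}' matches '{'; pop; stack = (empty)
end: stack empty → VALID
Verdict: properly nested → yes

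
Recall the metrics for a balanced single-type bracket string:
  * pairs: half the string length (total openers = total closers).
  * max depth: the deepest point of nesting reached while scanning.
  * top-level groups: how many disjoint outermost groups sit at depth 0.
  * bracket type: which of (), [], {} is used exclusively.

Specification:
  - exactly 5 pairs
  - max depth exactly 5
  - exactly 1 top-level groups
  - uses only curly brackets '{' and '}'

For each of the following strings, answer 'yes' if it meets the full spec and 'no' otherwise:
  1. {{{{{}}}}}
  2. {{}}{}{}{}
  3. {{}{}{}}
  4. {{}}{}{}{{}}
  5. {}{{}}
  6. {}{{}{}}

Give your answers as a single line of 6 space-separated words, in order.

String 1 '{{{{{}}}}}': depth seq [1 2 3 4 5 4 3 2 1 0]
  -> pairs=5 depth=5 groups=1 -> yes
String 2 '{{}}{}{}{}': depth seq [1 2 1 0 1 0 1 0 1 0]
  -> pairs=5 depth=2 groups=4 -> no
String 3 '{{}{}{}}': depth seq [1 2 1 2 1 2 1 0]
  -> pairs=4 depth=2 groups=1 -> no
String 4 '{{}}{}{}{{}}': depth seq [1 2 1 0 1 0 1 0 1 2 1 0]
  -> pairs=6 depth=2 groups=4 -> no
String 5 '{}{{}}': depth seq [1 0 1 2 1 0]
  -> pairs=3 depth=2 groups=2 -> no
String 6 '{}{{}{}}': depth seq [1 0 1 2 1 2 1 0]
  -> pairs=4 depth=2 groups=2 -> no

Answer: yes no no no no no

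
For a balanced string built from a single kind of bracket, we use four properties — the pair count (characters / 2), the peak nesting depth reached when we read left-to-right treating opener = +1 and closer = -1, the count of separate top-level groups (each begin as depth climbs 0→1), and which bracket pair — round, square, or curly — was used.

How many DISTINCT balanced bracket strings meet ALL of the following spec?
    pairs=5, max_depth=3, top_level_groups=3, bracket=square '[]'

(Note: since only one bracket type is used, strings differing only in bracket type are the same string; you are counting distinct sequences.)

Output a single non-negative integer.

Spec: pairs=5 depth=3 groups=3
Count(depth <= 3) = 9
Count(depth <= 2) = 6
Count(depth == 3) = 9 - 6 = 3

Answer: 3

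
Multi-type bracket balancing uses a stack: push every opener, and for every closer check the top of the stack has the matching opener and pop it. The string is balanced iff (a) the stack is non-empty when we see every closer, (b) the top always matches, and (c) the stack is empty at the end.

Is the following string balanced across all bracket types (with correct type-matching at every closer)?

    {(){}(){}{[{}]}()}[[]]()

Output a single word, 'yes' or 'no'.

pos 0: push '{'; stack = {
pos 1: push '('; stack = {(
pos 2: ')' matches '('; pop; stack = {
pos 3: push '{'; stack = {{
pos 4: '}' matches '{'; pop; stack = {
pos 5: push '('; stack = {(
pos 6: ')' matches '('; pop; stack = {
pos 7: push '{'; stack = {{
pos 8: '}' matches '{'; pop; stack = {
pos 9: push '{'; stack = {{
pos 10: push '['; stack = {{[
pos 11: push '{'; stack = {{[{
pos 12: '}' matches '{'; pop; stack = {{[
pos 13: ']' matches '['; pop; stack = {{
pos 14: '}' matches '{'; pop; stack = {
pos 15: push '('; stack = {(
pos 16: ')' matches '('; pop; stack = {
pos 17: '}' matches '{'; pop; stack = (empty)
pos 18: push '['; stack = [
pos 19: push '['; stack = [[
pos 20: ']' matches '['; pop; stack = [
pos 21: ']' matches '['; pop; stack = (empty)
pos 22: push '('; stack = (
pos 23: ')' matches '('; pop; stack = (empty)
end: stack empty → VALID
Verdict: properly nested → yes

Answer: yes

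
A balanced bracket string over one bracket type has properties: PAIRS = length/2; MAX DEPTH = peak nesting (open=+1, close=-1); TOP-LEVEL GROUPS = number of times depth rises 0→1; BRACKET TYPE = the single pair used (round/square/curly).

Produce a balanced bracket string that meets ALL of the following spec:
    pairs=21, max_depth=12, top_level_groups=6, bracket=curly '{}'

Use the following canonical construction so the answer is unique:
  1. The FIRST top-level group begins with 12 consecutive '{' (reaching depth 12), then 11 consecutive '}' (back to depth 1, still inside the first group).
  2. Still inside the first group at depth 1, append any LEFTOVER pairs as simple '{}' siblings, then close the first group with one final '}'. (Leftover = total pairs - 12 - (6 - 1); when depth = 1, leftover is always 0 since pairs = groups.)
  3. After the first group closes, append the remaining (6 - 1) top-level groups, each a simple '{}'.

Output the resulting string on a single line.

Spec: pairs=21 depth=12 groups=6
Leftover pairs = 21 - 12 - (6-1) = 4
First group: deep chain of depth 12 + 4 sibling pairs
Remaining 5 groups: simple '{}' each

Answer: {{{{{{{{{{{{}}}}}}}}}}}{}{}{}{}}{}{}{}{}{}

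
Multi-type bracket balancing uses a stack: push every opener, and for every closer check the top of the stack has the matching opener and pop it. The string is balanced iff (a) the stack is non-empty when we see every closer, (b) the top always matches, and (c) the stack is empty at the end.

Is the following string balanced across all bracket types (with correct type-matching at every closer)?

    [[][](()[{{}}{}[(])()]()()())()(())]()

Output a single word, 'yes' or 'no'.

Answer: no

Derivation:
pos 0: push '['; stack = [
pos 1: push '['; stack = [[
pos 2: ']' matches '['; pop; stack = [
pos 3: push '['; stack = [[
pos 4: ']' matches '['; pop; stack = [
pos 5: push '('; stack = [(
pos 6: push '('; stack = [((
pos 7: ')' matches '('; pop; stack = [(
pos 8: push '['; stack = [([
pos 9: push '{'; stack = [([{
pos 10: push '{'; stack = [([{{
pos 11: '}' matches '{'; pop; stack = [([{
pos 12: '}' matches '{'; pop; stack = [([
pos 13: push '{'; stack = [([{
pos 14: '}' matches '{'; pop; stack = [([
pos 15: push '['; stack = [([[
pos 16: push '('; stack = [([[(
pos 17: saw closer ']' but top of stack is '(' (expected ')') → INVALID
Verdict: type mismatch at position 17: ']' closes '(' → no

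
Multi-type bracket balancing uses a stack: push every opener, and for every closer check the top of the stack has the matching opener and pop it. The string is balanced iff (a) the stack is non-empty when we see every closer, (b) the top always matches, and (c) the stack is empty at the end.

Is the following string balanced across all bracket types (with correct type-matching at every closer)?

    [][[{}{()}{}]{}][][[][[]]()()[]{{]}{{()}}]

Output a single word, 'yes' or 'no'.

pos 0: push '['; stack = [
pos 1: ']' matches '['; pop; stack = (empty)
pos 2: push '['; stack = [
pos 3: push '['; stack = [[
pos 4: push '{'; stack = [[{
pos 5: '}' matches '{'; pop; stack = [[
pos 6: push '{'; stack = [[{
pos 7: push '('; stack = [[{(
pos 8: ')' matches '('; pop; stack = [[{
pos 9: '}' matches '{'; pop; stack = [[
pos 10: push '{'; stack = [[{
pos 11: '}' matches '{'; pop; stack = [[
pos 12: ']' matches '['; pop; stack = [
pos 13: push '{'; stack = [{
pos 14: '}' matches '{'; pop; stack = [
pos 15: ']' matches '['; pop; stack = (empty)
pos 16: push '['; stack = [
pos 17: ']' matches '['; pop; stack = (empty)
pos 18: push '['; stack = [
pos 19: push '['; stack = [[
pos 20: ']' matches '['; pop; stack = [
pos 21: push '['; stack = [[
pos 22: push '['; stack = [[[
pos 23: ']' matches '['; pop; stack = [[
pos 24: ']' matches '['; pop; stack = [
pos 25: push '('; stack = [(
pos 26: ')' matches '('; pop; stack = [
pos 27: push '('; stack = [(
pos 28: ')' matches '('; pop; stack = [
pos 29: push '['; stack = [[
pos 30: ']' matches '['; pop; stack = [
pos 31: push '{'; stack = [{
pos 32: push '{'; stack = [{{
pos 33: saw closer ']' but top of stack is '{' (expected '}') → INVALID
Verdict: type mismatch at position 33: ']' closes '{' → no

Answer: no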